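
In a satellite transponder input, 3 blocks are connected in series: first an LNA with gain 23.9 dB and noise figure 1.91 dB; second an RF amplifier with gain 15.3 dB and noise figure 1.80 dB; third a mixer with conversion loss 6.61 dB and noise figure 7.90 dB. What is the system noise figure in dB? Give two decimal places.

1.92 dB

Convert to linear (a loss of L dB is a gain of −L dB): F_i = 10^(NF_i/10), G_i = 10^(G_i,dB/10)
  Stage 1: F_1 = 10^(1.91/10) = 1.552, G_1 = 10^(23.9/10) = 245.5
  Stage 2: F_2 = 10^(1.80/10) = 1.514, G_2 = 10^(15.3/10) = 33.88
  Stage 3: F_3 = 10^(7.90/10) = 6.166, G_3 = 10^(−6.61/10) = 0.2183
Friis cascade:
  F = 1.552 + (1.514 − 1)/245.5 + (6.166 − 1)/8318 = 1.555
NF = 10 log₁₀(1.555) = 1.92 dB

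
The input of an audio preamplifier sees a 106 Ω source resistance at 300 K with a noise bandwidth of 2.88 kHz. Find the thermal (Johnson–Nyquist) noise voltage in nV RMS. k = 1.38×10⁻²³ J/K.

71.1 nV

V_n = √(4kTRB)
4kTRB = 4 × 1.38×10⁻²³ × 300 × 1.06×10² × 2.88×10³ = 5.06×10⁻¹⁵ V²
V_n = √(5.06×10⁻¹⁵) = 7.11×10⁻⁸ V = 71.1 nV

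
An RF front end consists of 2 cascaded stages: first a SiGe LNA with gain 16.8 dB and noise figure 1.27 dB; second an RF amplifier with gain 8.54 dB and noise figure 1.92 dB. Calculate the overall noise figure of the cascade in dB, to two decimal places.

1.31 dB

Convert to linear (a loss of L dB is a gain of −L dB): F_i = 10^(NF_i/10), G_i = 10^(G_i,dB/10)
  Stage 1: F_1 = 10^(1.27/10) = 1.340, G_1 = 10^(16.8/10) = 47.86
  Stage 2: F_2 = 10^(1.92/10) = 1.556, G_2 = 10^(8.54/10) = 7.145
Friis cascade:
  F = 1.340 + (1.556 − 1)/47.86 = 1.351
NF = 10 log₁₀(1.351) = 1.31 dB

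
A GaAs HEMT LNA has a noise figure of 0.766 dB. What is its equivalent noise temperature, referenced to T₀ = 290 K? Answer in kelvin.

55.9 K

F = 10^(0.766/10) = 1.19289
T_e = (F − 1)·T₀ = (1.19289 − 1) × 290 = 55.9 K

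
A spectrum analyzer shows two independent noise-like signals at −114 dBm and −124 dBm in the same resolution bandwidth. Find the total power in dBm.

Convert to linear, add, convert back:
P₁ = 3.98×10⁻¹⁵ W, P₂ = 3.98×10⁻¹⁶ W
P_tot = 4.38×10⁻¹⁵ W → 10 log₁₀(P_tot / 10⁻³) = −113.6 dBm

−113.6 dBm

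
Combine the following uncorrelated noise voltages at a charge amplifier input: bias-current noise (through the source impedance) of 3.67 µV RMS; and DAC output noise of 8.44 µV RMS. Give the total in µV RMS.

Uncorrelated sources add in power (mean-square): V_tot = √(ΣV_i²)
V_tot = √[(3.67×10⁻⁶)² + (8.44×10⁻⁶)²] = 9.20×10⁻⁶ V = 9.20 µV

9.20 µV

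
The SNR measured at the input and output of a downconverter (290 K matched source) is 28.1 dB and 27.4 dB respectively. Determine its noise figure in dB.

NF (dB) = SNR_in(dB) − SNR_out(dB) when the source is at T₀
NF = 28.1 − 27.4 = 0.7 dB

0.7 dB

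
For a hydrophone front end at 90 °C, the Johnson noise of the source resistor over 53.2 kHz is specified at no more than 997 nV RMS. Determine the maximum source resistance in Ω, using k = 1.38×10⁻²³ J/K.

932 Ω

T = 90 °C + 273.15 = 363.15 K
Johnson–Nyquist: V_n = √(4kTRB) ⇒ R = V_n² / (4kTB)
4kTB = 4 × 1.38×10⁻²³ × 363.15 × 5.32×10⁴ = 1.07×10⁻¹⁵
R = (9.97×10⁻⁷)² / 1.07×10⁻¹⁵ = 9.32×10² Ω = 932 Ω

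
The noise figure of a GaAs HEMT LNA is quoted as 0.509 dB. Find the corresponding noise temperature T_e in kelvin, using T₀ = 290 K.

F = 10^(0.509/10) = 1.12435
T_e = (F − 1)·T₀ = (1.12435 − 1) × 290 = 36.1 K

36.1 K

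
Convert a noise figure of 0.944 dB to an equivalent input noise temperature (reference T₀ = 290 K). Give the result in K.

70.4 K

F = 10^(0.944/10) = 1.2428
T_e = (F − 1)·T₀ = (1.2428 − 1) × 290 = 70.4 K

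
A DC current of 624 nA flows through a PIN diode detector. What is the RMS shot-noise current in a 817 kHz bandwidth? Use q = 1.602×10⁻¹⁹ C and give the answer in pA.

404 pA

I_n = √(2qI·B)
2qI·B = 2 × 1.602×10⁻¹⁹ × 6.24×10⁻⁷ × 8.17×10⁵ = 1.63×10⁻¹⁹ A²
I_n = √(1.63×10⁻¹⁹) = 4.04×10⁻¹⁰ A = 404 pA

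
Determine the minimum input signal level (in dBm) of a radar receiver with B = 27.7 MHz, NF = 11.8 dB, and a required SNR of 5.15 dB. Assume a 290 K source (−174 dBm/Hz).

Sensitivity = −174 + 10 log₁₀(B) + NF + SNR_min
= −174 + 74.42 + 11.8 + 5.15
= −82.63 dBm → −82.6 dBm

−82.6 dBm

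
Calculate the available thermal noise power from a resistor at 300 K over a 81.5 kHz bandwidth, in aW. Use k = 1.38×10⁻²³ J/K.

337 aW

P_n = kTB = 1.38×10⁻²³ × 300 × 8.15×10⁴ = 3.37×10⁻¹⁶ W = 337 aW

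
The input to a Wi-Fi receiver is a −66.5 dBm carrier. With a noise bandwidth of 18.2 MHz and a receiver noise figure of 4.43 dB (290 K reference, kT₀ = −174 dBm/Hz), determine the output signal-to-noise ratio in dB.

30.5 dB

Noise floor: N = −174 + 10 log₁₀(B) + NF
10 log₁₀(1.82×10⁷) = 72.6 dB
N = −174 + 72.6 + 4.43 = −96.97 dBm
SNR = P_sig − N = −66.5 − (−96.97) = 30.47 dB → 30.5 dB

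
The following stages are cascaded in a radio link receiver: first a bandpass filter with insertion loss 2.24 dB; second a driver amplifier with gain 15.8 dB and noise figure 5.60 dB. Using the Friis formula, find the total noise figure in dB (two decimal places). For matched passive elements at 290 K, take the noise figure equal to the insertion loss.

Convert to linear (a loss of L dB is a gain of −L dB): F_i = 10^(NF_i/10), G_i = 10^(G_i,dB/10)
  Stage 1: F_1 = 10^(2.24/10) = 1.675, G_1 = 10^(−2.24/10) = 0.5970
  Stage 2: F_2 = 10^(5.60/10) = 3.631, G_2 = 10^(15.8/10) = 38.02
Friis cascade:
  F = 1.675 + (3.631 − 1)/0.5970 = 6.081
NF = 10 log₁₀(6.081) = 7.84 dB

7.84 dB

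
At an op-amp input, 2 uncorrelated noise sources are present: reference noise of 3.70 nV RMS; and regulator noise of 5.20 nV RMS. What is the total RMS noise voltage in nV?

Uncorrelated sources add in power (mean-square): V_tot = √(ΣV_i²)
V_tot = √[(3.70×10⁻⁹)² + (5.20×10⁻⁹)²] = 6.38×10⁻⁹ V = 6.38 nV

6.38 nV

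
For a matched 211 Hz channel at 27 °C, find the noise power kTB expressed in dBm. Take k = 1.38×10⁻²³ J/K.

−150.6 dBm

T = 27 °C + 273.15 = 300.15 K
P_n = kTB = 1.38×10⁻²³ × 300.15 × 2.11×10² = 8.74×10⁻¹⁹ W
In dBm: 10 log₁₀(8.74×10⁻¹⁹ / 10⁻³) = −150.6 dBm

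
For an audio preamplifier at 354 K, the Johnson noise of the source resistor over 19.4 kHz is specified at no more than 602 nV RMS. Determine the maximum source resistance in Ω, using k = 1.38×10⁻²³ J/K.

Johnson–Nyquist: V_n = √(4kTRB) ⇒ R = V_n² / (4kTB)
4kTB = 4 × 1.38×10⁻²³ × 354 × 1.94×10⁴ = 3.79×10⁻¹⁶
R = (6.02×10⁻⁷)² / 3.79×10⁻¹⁶ = 9.56×10² Ω = 956 Ω

956 Ω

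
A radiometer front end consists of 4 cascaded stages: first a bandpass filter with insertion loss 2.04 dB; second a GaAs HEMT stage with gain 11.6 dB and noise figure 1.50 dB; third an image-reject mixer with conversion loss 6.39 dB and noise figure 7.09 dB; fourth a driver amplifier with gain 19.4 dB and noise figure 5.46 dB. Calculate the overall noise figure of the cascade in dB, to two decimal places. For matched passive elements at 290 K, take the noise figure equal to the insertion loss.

Convert to linear (a loss of L dB is a gain of −L dB): F_i = 10^(NF_i/10), G_i = 10^(G_i,dB/10)
  Stage 1: F_1 = 10^(2.04/10) = 1.600, G_1 = 10^(−2.04/10) = 0.6252
  Stage 2: F_2 = 10^(1.50/10) = 1.413, G_2 = 10^(11.6/10) = 14.45
  Stage 3: F_3 = 10^(7.09/10) = 5.117, G_3 = 10^(−6.39/10) = 0.2296
  Stage 4: F_4 = 10^(5.46/10) = 3.516, G_4 = 10^(19.4/10) = 87.10
Friis cascade:
  F = 1.600 + (1.413 − 1)/0.6252 + (5.117 − 1)/9.036 + (3.516 − 1)/2.075 = 3.927
NF = 10 log₁₀(3.927) = 5.94 dB

5.94 dB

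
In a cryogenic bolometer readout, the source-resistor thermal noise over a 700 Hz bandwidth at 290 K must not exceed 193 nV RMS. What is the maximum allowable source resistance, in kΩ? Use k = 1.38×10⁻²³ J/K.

3.32 kΩ

Johnson–Nyquist: V_n = √(4kTRB) ⇒ R = V_n² / (4kTB)
4kTB = 4 × 1.38×10⁻²³ × 290 × 7.00×10² = 1.12×10⁻¹⁷
R = (1.93×10⁻⁷)² / 1.12×10⁻¹⁷ = 3.32×10³ Ω = 3.32 kΩ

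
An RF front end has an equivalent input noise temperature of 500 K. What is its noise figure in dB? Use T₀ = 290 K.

F = 1 + T_e/T₀ = 1 + 500/290 = 2.72414
NF = 10 log₁₀(2.72414) = 4.35 dB

4.35 dB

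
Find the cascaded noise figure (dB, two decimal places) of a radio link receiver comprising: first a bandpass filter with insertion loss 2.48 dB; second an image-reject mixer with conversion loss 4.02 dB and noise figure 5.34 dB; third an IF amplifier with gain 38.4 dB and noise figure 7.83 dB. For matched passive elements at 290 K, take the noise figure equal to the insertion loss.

Convert to linear (a loss of L dB is a gain of −L dB): F_i = 10^(NF_i/10), G_i = 10^(G_i,dB/10)
  Stage 1: F_1 = 10^(2.48/10) = 1.770, G_1 = 10^(−2.48/10) = 0.5649
  Stage 2: F_2 = 10^(5.34/10) = 3.420, G_2 = 10^(−4.02/10) = 0.3963
  Stage 3: F_3 = 10^(7.83/10) = 6.067, G_3 = 10^(38.4/10) = 6918
Friis cascade:
  F = 1.770 + (3.420 − 1)/0.5649 + (6.067 − 1)/0.2239 = 28.69
NF = 10 log₁₀(28.69) = 14.58 dB

14.58 dB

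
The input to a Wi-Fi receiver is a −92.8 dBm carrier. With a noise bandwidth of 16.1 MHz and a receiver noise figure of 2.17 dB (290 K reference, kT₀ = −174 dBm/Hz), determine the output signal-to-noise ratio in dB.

Noise floor: N = −174 + 10 log₁₀(B) + NF
10 log₁₀(1.61×10⁷) = 72.07 dB
N = −174 + 72.07 + 2.17 = −99.76 dBm
SNR = P_sig − N = −92.8 − (−99.76) = 6.96 dB → 7.0 dB

7.0 dB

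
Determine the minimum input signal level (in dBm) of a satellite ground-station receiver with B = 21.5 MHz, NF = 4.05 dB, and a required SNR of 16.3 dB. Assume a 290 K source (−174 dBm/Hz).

Sensitivity = −174 + 10 log₁₀(B) + NF + SNR_min
= −174 + 73.32 + 4.05 + 16.3
= −80.33 dBm → −80.3 dBm

−80.3 dBm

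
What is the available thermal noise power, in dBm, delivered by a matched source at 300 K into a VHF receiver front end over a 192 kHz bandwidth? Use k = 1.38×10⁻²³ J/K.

−121.0 dBm

P_n = kTB = 1.38×10⁻²³ × 300 × 1.92×10⁵ = 7.95×10⁻¹⁶ W
In dBm: 10 log₁₀(7.95×10⁻¹⁶ / 10⁻³) = −121.0 dBm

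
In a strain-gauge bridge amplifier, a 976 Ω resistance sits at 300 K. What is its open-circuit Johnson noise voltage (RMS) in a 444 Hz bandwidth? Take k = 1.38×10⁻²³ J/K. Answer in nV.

84.7 nV

V_n = √(4kTRB)
4kTRB = 4 × 1.38×10⁻²³ × 300 × 9.76×10² × 4.44×10² = 7.18×10⁻¹⁵ V²
V_n = √(7.18×10⁻¹⁵) = 8.47×10⁻⁸ V = 84.7 nV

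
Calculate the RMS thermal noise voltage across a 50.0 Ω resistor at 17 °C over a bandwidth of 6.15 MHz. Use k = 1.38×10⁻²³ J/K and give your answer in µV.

2.22 µV

T = 17 °C + 273.15 = 290.15 K
V_n = √(4kTRB)
4kTRB = 4 × 1.38×10⁻²³ × 290.15 × 5.00×10¹ × 6.15×10⁶ = 4.93×10⁻¹² V²
V_n = √(4.93×10⁻¹²) = 2.22×10⁻⁶ V = 2.22 µV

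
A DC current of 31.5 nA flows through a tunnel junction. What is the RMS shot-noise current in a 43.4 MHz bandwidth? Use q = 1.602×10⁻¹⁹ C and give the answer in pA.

I_n = √(2qI·B)
2qI·B = 2 × 1.602×10⁻¹⁹ × 3.15×10⁻⁸ × 4.34×10⁷ = 4.38×10⁻¹⁹ A²
I_n = √(4.38×10⁻¹⁹) = 6.62×10⁻¹⁰ A = 662 pA

662 pA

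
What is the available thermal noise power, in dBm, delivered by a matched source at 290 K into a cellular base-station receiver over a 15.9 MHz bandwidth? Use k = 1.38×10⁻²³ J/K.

−102.0 dBm

P_n = kTB = 1.38×10⁻²³ × 290 × 1.59×10⁷ = 6.36×10⁻¹⁴ W
In dBm: 10 log₁₀(6.36×10⁻¹⁴ / 10⁻³) = −102.0 dBm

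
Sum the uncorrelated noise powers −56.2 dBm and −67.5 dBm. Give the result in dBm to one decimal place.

Convert to linear, add, convert back:
P₁ = 2.40×10⁻⁹ W, P₂ = 1.78×10⁻¹⁰ W
P_tot = 2.58×10⁻⁹ W → 10 log₁₀(P_tot / 10⁻³) = −55.9 dBm

−55.9 dBm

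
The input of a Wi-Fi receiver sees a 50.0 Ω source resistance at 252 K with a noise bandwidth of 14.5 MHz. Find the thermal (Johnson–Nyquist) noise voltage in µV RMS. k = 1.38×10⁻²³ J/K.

3.18 µV

V_n = √(4kTRB)
4kTRB = 4 × 1.38×10⁻²³ × 252 × 5.00×10¹ × 1.45×10⁷ = 1.01×10⁻¹¹ V²
V_n = √(1.01×10⁻¹¹) = 3.18×10⁻⁶ V = 3.18 µV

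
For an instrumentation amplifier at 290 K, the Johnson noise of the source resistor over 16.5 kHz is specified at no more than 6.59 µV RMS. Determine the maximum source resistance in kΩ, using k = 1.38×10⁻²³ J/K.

Johnson–Nyquist: V_n = √(4kTRB) ⇒ R = V_n² / (4kTB)
4kTB = 4 × 1.38×10⁻²³ × 290 × 1.65×10⁴ = 2.64×10⁻¹⁶
R = (6.59×10⁻⁶)² / 2.64×10⁻¹⁶ = 1.64×10⁵ Ω = 164 kΩ

164 kΩ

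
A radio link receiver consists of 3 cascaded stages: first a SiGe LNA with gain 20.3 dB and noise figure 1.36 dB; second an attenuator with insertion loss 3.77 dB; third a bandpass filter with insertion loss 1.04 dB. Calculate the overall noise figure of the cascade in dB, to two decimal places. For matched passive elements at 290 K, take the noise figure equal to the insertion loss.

1.42 dB

Convert to linear (a loss of L dB is a gain of −L dB): F_i = 10^(NF_i/10), G_i = 10^(G_i,dB/10)
  Stage 1: F_1 = 10^(1.36/10) = 1.368, G_1 = 10^(20.3/10) = 107.2
  Stage 2: F_2 = 10^(3.77/10) = 2.382, G_2 = 10^(−3.77/10) = 0.4198
  Stage 3: F_3 = 10^(1.04/10) = 1.271, G_3 = 10^(−1.04/10) = 0.7870
Friis cascade:
  F = 1.368 + (2.382 − 1)/107.2 + (1.271 − 1)/44.98 = 1.387
NF = 10 log₁₀(1.387) = 1.42 dB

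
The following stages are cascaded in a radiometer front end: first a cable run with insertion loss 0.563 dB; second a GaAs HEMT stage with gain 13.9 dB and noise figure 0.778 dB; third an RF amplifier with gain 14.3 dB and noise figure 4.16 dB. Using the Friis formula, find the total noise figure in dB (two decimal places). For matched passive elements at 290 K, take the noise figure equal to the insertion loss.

Convert to linear (a loss of L dB is a gain of −L dB): F_i = 10^(NF_i/10), G_i = 10^(G_i,dB/10)
  Stage 1: F_1 = 10^(0.563/10) = 1.138, G_1 = 10^(−0.563/10) = 0.8784
  Stage 2: F_2 = 10^(0.778/10) = 1.196, G_2 = 10^(13.9/10) = 24.55
  Stage 3: F_3 = 10^(4.16/10) = 2.606, G_3 = 10^(14.3/10) = 26.92
Friis cascade:
  F = 1.138 + (1.196 − 1)/0.8784 + (2.606 − 1)/21.56 = 1.436
NF = 10 log₁₀(1.436) = 1.57 dB

1.57 dB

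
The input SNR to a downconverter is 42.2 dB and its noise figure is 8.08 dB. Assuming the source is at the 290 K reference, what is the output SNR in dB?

By definition F = SNR_in/SNR_out, so in dB: SNR_out = SNR_in − NF
SNR_out = 42.2 − 8.08 = 34.12 dB

34.12 dB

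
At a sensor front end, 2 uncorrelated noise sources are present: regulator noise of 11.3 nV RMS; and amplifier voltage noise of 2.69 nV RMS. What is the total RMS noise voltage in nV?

11.6 nV

Uncorrelated sources add in power (mean-square): V_tot = √(ΣV_i²)
V_tot = √[(1.13×10⁻⁸)² + (2.69×10⁻⁹)²] = 1.16×10⁻⁸ V = 11.6 nV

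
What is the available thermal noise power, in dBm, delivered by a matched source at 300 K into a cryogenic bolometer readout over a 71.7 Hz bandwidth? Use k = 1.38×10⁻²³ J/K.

P_n = kTB = 1.38×10⁻²³ × 300 × 7.17×10¹ = 2.97×10⁻¹⁹ W
In dBm: 10 log₁₀(2.97×10⁻¹⁹ / 10⁻³) = −155.3 dBm

−155.3 dBm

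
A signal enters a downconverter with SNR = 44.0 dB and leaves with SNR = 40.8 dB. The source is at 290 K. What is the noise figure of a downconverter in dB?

NF (dB) = SNR_in(dB) − SNR_out(dB) when the source is at T₀
NF = 44.0 − 40.8 = 3.2 dB

3.2 dB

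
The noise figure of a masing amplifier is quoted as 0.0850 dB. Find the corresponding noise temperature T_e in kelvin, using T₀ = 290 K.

5.73 K

F = 10^(0.0850/10) = 1.01976
T_e = (F − 1)·T₀ = (1.01976 − 1) × 290 = 5.73 K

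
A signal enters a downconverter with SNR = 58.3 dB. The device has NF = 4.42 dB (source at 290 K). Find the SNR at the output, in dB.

By definition F = SNR_in/SNR_out, so in dB: SNR_out = SNR_in − NF
SNR_out = 58.3 − 4.42 = 53.88 dB

53.88 dB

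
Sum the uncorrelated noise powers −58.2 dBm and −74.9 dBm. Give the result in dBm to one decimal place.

−58.1 dBm

Convert to linear, add, convert back:
P₁ = 1.51×10⁻⁹ W, P₂ = 3.24×10⁻¹¹ W
P_tot = 1.55×10⁻⁹ W → 10 log₁₀(P_tot / 10⁻³) = −58.1 dBm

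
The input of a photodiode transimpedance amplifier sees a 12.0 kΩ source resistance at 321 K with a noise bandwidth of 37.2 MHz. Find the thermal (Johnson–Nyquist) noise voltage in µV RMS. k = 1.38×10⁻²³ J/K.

V_n = √(4kTRB)
4kTRB = 4 × 1.38×10⁻²³ × 321 × 1.20×10⁴ × 3.72×10⁷ = 7.91×10⁻⁹ V²
V_n = √(7.91×10⁻⁹) = 8.89×10⁻⁵ V = 88.9 µV

88.9 µV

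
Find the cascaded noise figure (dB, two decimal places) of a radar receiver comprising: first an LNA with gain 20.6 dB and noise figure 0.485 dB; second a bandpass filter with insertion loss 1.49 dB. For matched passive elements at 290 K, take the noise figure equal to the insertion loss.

0.50 dB

Convert to linear (a loss of L dB is a gain of −L dB): F_i = 10^(NF_i/10), G_i = 10^(G_i,dB/10)
  Stage 1: F_1 = 10^(0.485/10) = 1.118, G_1 = 10^(20.6/10) = 114.8
  Stage 2: F_2 = 10^(1.49/10) = 1.409, G_2 = 10^(−1.49/10) = 0.7096
Friis cascade:
  F = 1.118 + (1.409 − 1)/114.8 = 1.122
NF = 10 log₁₀(1.122) = 0.50 dB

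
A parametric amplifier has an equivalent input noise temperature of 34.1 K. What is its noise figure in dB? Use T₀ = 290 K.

0.483 dB

F = 1 + T_e/T₀ = 1 + 34.1/290 = 1.11759
NF = 10 log₁₀(1.11759) = 0.483 dB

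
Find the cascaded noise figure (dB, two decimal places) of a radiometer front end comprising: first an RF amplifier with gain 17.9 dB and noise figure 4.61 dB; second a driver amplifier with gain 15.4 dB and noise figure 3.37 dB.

4.64 dB

Convert to linear (a loss of L dB is a gain of −L dB): F_i = 10^(NF_i/10), G_i = 10^(G_i,dB/10)
  Stage 1: F_1 = 10^(4.61/10) = 2.891, G_1 = 10^(17.9/10) = 61.66
  Stage 2: F_2 = 10^(3.37/10) = 2.173, G_2 = 10^(15.4/10) = 34.67
Friis cascade:
  F = 2.891 + (2.173 − 1)/61.66 = 2.910
NF = 10 log₁₀(2.910) = 4.64 dB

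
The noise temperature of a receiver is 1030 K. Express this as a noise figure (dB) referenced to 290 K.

F = 1 + T_e/T₀ = 1 + 1030/290 = 4.55172
NF = 10 log₁₀(4.55172) = 6.58 dB

6.58 dB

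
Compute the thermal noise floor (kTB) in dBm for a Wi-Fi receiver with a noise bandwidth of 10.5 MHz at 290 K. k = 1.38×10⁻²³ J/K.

−103.8 dBm

P_n = kTB = 1.38×10⁻²³ × 290 × 1.05×10⁷ = 4.20×10⁻¹⁴ W
In dBm: 10 log₁₀(4.20×10⁻¹⁴ / 10⁻³) = −103.8 dBm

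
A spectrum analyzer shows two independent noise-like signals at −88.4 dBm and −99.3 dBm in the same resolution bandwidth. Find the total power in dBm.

−88.1 dBm

Convert to linear, add, convert back:
P₁ = 1.45×10⁻¹² W, P₂ = 1.17×10⁻¹³ W
P_tot = 1.56×10⁻¹² W → 10 log₁₀(P_tot / 10⁻³) = −88.1 dBm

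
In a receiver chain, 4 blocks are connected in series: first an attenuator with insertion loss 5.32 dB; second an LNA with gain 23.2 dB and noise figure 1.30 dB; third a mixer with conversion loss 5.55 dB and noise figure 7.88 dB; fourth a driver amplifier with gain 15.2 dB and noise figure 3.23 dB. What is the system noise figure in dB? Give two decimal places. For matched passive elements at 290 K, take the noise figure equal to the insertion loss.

Convert to linear (a loss of L dB is a gain of −L dB): F_i = 10^(NF_i/10), G_i = 10^(G_i,dB/10)
  Stage 1: F_1 = 10^(5.32/10) = 3.404, G_1 = 10^(−5.32/10) = 0.2938
  Stage 2: F_2 = 10^(1.30/10) = 1.349, G_2 = 10^(23.2/10) = 208.9
  Stage 3: F_3 = 10^(7.88/10) = 6.138, G_3 = 10^(−5.55/10) = 0.2786
  Stage 4: F_4 = 10^(3.23/10) = 2.104, G_4 = 10^(15.2/10) = 33.11
Friis cascade:
  F = 3.404 + (1.349 − 1)/0.2938 + (6.138 − 1)/61.38 + (2.104 − 1)/17.10 = 4.740
NF = 10 log₁₀(4.740) = 6.76 dB

6.76 dB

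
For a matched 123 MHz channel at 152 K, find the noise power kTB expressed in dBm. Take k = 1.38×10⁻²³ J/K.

−95.9 dBm

P_n = kTB = 1.38×10⁻²³ × 152 × 1.23×10⁸ = 2.58×10⁻¹³ W
In dBm: 10 log₁₀(2.58×10⁻¹³ / 10⁻³) = −95.9 dBm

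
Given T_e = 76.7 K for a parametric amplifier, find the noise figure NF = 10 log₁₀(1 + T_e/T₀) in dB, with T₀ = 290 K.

F = 1 + T_e/T₀ = 1 + 76.7/290 = 1.26448
NF = 10 log₁₀(1.26448) = 1.02 dB

1.02 dB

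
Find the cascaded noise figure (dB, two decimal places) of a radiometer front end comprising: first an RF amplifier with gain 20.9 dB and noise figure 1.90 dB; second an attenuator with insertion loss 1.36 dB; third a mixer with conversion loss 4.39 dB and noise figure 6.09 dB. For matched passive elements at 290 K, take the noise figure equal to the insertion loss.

2.00 dB

Convert to linear (a loss of L dB is a gain of −L dB): F_i = 10^(NF_i/10), G_i = 10^(G_i,dB/10)
  Stage 1: F_1 = 10^(1.90/10) = 1.549, G_1 = 10^(20.9/10) = 123.0
  Stage 2: F_2 = 10^(1.36/10) = 1.368, G_2 = 10^(−1.36/10) = 0.7311
  Stage 3: F_3 = 10^(6.09/10) = 4.064, G_3 = 10^(−4.39/10) = 0.3639
Friis cascade:
  F = 1.549 + (1.368 − 1)/123.0 + (4.064 − 1)/89.95 = 1.586
NF = 10 log₁₀(1.586) = 2.00 dB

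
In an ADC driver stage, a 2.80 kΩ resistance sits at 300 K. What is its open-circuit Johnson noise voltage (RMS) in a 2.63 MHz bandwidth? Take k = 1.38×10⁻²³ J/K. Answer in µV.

V_n = √(4kTRB)
4kTRB = 4 × 1.38×10⁻²³ × 300 × 2.80×10³ × 2.63×10⁶ = 1.22×10⁻¹⁰ V²
V_n = √(1.22×10⁻¹⁰) = 1.10×10⁻⁵ V = 11.0 µV

11.0 µV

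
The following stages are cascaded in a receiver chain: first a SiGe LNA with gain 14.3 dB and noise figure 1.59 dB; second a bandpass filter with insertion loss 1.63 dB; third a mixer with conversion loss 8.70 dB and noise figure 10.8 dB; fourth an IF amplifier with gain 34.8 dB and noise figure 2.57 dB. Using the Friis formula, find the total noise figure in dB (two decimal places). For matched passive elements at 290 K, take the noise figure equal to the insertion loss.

3.76 dB

Convert to linear (a loss of L dB is a gain of −L dB): F_i = 10^(NF_i/10), G_i = 10^(G_i,dB/10)
  Stage 1: F_1 = 10^(1.59/10) = 1.442, G_1 = 10^(14.3/10) = 26.92
  Stage 2: F_2 = 10^(1.63/10) = 1.455, G_2 = 10^(−1.63/10) = 0.6871
  Stage 3: F_3 = 10^(10.8/10) = 12.02, G_3 = 10^(−8.70/10) = 0.1349
  Stage 4: F_4 = 10^(2.57/10) = 1.807, G_4 = 10^(34.8/10) = 3020
Friis cascade:
  F = 1.442 + (1.455 − 1)/26.92 + (12.02 − 1)/18.49 + (1.807 − 1)/2.495 = 2.379
NF = 10 log₁₀(2.379) = 3.76 dB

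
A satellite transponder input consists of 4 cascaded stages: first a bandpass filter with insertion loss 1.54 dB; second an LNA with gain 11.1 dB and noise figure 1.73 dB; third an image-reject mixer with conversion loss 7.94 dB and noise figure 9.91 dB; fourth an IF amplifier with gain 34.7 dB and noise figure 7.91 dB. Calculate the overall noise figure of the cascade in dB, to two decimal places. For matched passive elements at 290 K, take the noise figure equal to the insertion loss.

8.24 dB

Convert to linear (a loss of L dB is a gain of −L dB): F_i = 10^(NF_i/10), G_i = 10^(G_i,dB/10)
  Stage 1: F_1 = 10^(1.54/10) = 1.426, G_1 = 10^(−1.54/10) = 0.7015
  Stage 2: F_2 = 10^(1.73/10) = 1.489, G_2 = 10^(11.1/10) = 12.88
  Stage 3: F_3 = 10^(9.91/10) = 9.795, G_3 = 10^(−7.94/10) = 0.1607
  Stage 4: F_4 = 10^(7.91/10) = 6.180, G_4 = 10^(34.7/10) = 2951
Friis cascade:
  F = 1.426 + (1.489 − 1)/0.7015 + (9.795 − 1)/9.036 + (6.180 − 1)/1.452 = 6.664
NF = 10 log₁₀(6.664) = 8.24 dB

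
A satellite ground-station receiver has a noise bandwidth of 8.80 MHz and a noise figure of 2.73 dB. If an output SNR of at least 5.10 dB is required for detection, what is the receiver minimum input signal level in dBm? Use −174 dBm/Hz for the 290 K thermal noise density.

Sensitivity = −174 + 10 log₁₀(B) + NF + SNR_min
= −174 + 69.44 + 2.73 + 5.10
= −96.73 dBm → −96.7 dBm

−96.7 dBm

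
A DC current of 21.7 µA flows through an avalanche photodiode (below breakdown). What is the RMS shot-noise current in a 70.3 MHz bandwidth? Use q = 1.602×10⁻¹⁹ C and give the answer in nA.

I_n = √(2qI·B)
2qI·B = 2 × 1.602×10⁻¹⁹ × 2.17×10⁻⁵ × 7.03×10⁷ = 4.89×10⁻¹⁶ A²
I_n = √(4.89×10⁻¹⁶) = 2.21×10⁻⁸ A = 22.1 nA

22.1 nA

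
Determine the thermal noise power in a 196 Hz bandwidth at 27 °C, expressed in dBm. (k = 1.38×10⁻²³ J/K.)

−150.9 dBm

T = 27 °C + 273.15 = 300.15 K
P_n = kTB = 1.38×10⁻²³ × 300.15 × 1.96×10² = 8.12×10⁻¹⁹ W
In dBm: 10 log₁₀(8.12×10⁻¹⁹ / 10⁻³) = −150.9 dBm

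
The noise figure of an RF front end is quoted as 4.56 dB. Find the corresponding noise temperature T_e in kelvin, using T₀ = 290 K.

539 K

F = 10^(4.56/10) = 2.85759
T_e = (F − 1)·T₀ = (2.85759 − 1) × 290 = 539 K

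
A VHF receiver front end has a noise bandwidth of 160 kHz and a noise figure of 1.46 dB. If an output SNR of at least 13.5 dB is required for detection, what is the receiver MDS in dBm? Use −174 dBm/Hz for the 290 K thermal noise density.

−107.0 dBm

Sensitivity = −174 + 10 log₁₀(B) + NF + SNR_min
= −174 + 52.04 + 1.46 + 13.5
= −107.00 dBm → −107.0 dBm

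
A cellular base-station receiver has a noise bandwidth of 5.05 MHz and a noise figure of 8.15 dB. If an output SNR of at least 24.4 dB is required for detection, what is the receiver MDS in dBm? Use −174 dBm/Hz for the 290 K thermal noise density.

Sensitivity = −174 + 10 log₁₀(B) + NF + SNR_min
= −174 + 67.03 + 8.15 + 24.4
= −74.42 dBm → −74.4 dBm

−74.4 dBm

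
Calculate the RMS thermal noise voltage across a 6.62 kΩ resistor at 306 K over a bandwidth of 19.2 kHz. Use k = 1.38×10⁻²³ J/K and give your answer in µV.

1.47 µV

V_n = √(4kTRB)
4kTRB = 4 × 1.38×10⁻²³ × 306 × 6.62×10³ × 1.92×10⁴ = 2.15×10⁻¹² V²
V_n = √(2.15×10⁻¹²) = 1.47×10⁻⁶ V = 1.47 µV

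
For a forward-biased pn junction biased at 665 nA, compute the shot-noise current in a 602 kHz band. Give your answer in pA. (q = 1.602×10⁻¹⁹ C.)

358 pA

I_n = √(2qI·B)
2qI·B = 2 × 1.602×10⁻¹⁹ × 6.65×10⁻⁷ × 6.02×10⁵ = 1.28×10⁻¹⁹ A²
I_n = √(1.28×10⁻¹⁹) = 3.58×10⁻¹⁰ A = 358 pA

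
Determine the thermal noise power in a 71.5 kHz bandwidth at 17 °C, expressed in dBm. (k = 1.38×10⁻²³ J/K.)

T = 17 °C + 273.15 = 290.15 K
P_n = kTB = 1.38×10⁻²³ × 290.15 × 7.15×10⁴ = 2.86×10⁻¹⁶ W
In dBm: 10 log₁₀(2.86×10⁻¹⁶ / 10⁻³) = −125.4 dBm

−125.4 dBm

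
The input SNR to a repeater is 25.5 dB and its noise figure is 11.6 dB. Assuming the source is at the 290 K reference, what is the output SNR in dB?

By definition F = SNR_in/SNR_out, so in dB: SNR_out = SNR_in − NF
SNR_out = 25.5 − 11.6 = 13.9 dB

13.9 dB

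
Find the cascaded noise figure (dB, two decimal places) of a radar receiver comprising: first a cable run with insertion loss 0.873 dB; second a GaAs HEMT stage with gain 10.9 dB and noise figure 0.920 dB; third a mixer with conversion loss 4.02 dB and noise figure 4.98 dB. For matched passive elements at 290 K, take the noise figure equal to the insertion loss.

2.37 dB

Convert to linear (a loss of L dB is a gain of −L dB): F_i = 10^(NF_i/10), G_i = 10^(G_i,dB/10)
  Stage 1: F_1 = 10^(0.873/10) = 1.223, G_1 = 10^(−0.873/10) = 0.8179
  Stage 2: F_2 = 10^(0.920/10) = 1.236, G_2 = 10^(10.9/10) = 12.30
  Stage 3: F_3 = 10^(4.98/10) = 3.148, G_3 = 10^(−4.02/10) = 0.3963
Friis cascade:
  F = 1.223 + (1.236 − 1)/0.8179 + (3.148 − 1)/10.06 = 1.725
NF = 10 log₁₀(1.725) = 2.37 dB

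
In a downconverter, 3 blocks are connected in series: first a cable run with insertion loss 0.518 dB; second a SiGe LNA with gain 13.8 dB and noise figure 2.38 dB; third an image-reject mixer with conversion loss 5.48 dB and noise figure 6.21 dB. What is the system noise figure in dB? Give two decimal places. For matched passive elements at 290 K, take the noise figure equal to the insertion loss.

Convert to linear (a loss of L dB is a gain of −L dB): F_i = 10^(NF_i/10), G_i = 10^(G_i,dB/10)
  Stage 1: F_1 = 10^(0.518/10) = 1.127, G_1 = 10^(−0.518/10) = 0.8876
  Stage 2: F_2 = 10^(2.38/10) = 1.730, G_2 = 10^(13.8/10) = 23.99
  Stage 3: F_3 = 10^(6.21/10) = 4.178, G_3 = 10^(−5.48/10) = 0.2831
Friis cascade:
  F = 1.127 + (1.730 − 1)/0.8876 + (4.178 − 1)/21.29 = 2.098
NF = 10 log₁₀(2.098) = 3.22 dB

3.22 dB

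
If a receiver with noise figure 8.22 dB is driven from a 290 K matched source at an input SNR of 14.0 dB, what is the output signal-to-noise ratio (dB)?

By definition F = SNR_in/SNR_out, so in dB: SNR_out = SNR_in − NF
SNR_out = 14.0 − 8.22 = 5.78 dB

5.78 dB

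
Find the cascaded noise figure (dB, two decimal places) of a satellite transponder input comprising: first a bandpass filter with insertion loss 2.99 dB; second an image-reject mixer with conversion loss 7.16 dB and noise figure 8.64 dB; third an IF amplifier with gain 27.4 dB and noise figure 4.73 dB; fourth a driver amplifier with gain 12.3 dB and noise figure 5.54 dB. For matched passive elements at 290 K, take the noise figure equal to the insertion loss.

15.44 dB

Convert to linear (a loss of L dB is a gain of −L dB): F_i = 10^(NF_i/10), G_i = 10^(G_i,dB/10)
  Stage 1: F_1 = 10^(2.99/10) = 1.991, G_1 = 10^(−2.99/10) = 0.5023
  Stage 2: F_2 = 10^(8.64/10) = 7.311, G_2 = 10^(−7.16/10) = 0.1923
  Stage 3: F_3 = 10^(4.73/10) = 2.972, G_3 = 10^(27.4/10) = 549.5
  Stage 4: F_4 = 10^(5.54/10) = 3.581, G_4 = 10^(12.3/10) = 16.98
Friis cascade:
  F = 1.991 + (7.311 − 1)/0.5023 + (2.972 − 1)/0.09661 + (3.581 − 1)/53.09 = 35.01
NF = 10 log₁₀(35.01) = 15.44 dB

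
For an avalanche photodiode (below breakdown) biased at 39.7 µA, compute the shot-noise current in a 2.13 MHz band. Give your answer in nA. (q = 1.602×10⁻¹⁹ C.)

I_n = √(2qI·B)
2qI·B = 2 × 1.602×10⁻¹⁹ × 3.97×10⁻⁵ × 2.13×10⁶ = 2.71×10⁻¹⁷ A²
I_n = √(2.71×10⁻¹⁷) = 5.21×10⁻⁹ A = 5.21 nA

5.21 nA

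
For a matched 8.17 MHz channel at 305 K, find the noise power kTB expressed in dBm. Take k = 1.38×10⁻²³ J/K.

−104.6 dBm

P_n = kTB = 1.38×10⁻²³ × 305 × 8.17×10⁶ = 3.44×10⁻¹⁴ W
In dBm: 10 log₁₀(3.44×10⁻¹⁴ / 10⁻³) = −104.6 dBm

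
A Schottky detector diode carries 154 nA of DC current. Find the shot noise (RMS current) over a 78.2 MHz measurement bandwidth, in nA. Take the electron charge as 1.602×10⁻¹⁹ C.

1.96 nA

I_n = √(2qI·B)
2qI·B = 2 × 1.602×10⁻¹⁹ × 1.54×10⁻⁷ × 7.82×10⁷ = 3.86×10⁻¹⁸ A²
I_n = √(3.86×10⁻¹⁸) = 1.96×10⁻⁹ A = 1.96 nA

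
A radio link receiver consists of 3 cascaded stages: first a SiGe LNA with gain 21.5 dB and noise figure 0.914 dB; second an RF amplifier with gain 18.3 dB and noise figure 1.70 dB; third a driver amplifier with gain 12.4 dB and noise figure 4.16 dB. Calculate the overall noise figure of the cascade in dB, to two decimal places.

Convert to linear (a loss of L dB is a gain of −L dB): F_i = 10^(NF_i/10), G_i = 10^(G_i,dB/10)
  Stage 1: F_1 = 10^(0.914/10) = 1.234, G_1 = 10^(21.5/10) = 141.3
  Stage 2: F_2 = 10^(1.70/10) = 1.479, G_2 = 10^(18.3/10) = 67.61
  Stage 3: F_3 = 10^(4.16/10) = 2.606, G_3 = 10^(12.4/10) = 17.38
Friis cascade:
  F = 1.234 + (1.479 − 1)/141.3 + (2.606 − 1)/9550 = 1.238
NF = 10 log₁₀(1.238) = 0.93 dB

0.93 dB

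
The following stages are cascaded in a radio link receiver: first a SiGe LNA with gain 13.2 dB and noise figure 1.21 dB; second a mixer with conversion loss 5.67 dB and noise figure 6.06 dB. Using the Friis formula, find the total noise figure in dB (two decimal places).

Convert to linear (a loss of L dB is a gain of −L dB): F_i = 10^(NF_i/10), G_i = 10^(G_i,dB/10)
  Stage 1: F_1 = 10^(1.21/10) = 1.321, G_1 = 10^(13.2/10) = 20.89
  Stage 2: F_2 = 10^(6.06/10) = 4.036, G_2 = 10^(−5.67/10) = 0.2710
Friis cascade:
  F = 1.321 + (4.036 − 1)/20.89 = 1.467
NF = 10 log₁₀(1.467) = 1.66 dB

1.66 dB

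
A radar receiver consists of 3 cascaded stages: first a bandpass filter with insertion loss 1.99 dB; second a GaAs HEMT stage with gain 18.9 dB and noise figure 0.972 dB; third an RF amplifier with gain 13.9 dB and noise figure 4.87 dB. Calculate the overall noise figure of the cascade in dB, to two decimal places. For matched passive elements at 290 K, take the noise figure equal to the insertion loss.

3.05 dB

Convert to linear (a loss of L dB is a gain of −L dB): F_i = 10^(NF_i/10), G_i = 10^(G_i,dB/10)
  Stage 1: F_1 = 10^(1.99/10) = 1.581, G_1 = 10^(−1.99/10) = 0.6324
  Stage 2: F_2 = 10^(0.972/10) = 1.251, G_2 = 10^(18.9/10) = 77.62
  Stage 3: F_3 = 10^(4.87/10) = 3.069, G_3 = 10^(13.9/10) = 24.55
Friis cascade:
  F = 1.581 + (1.251 − 1)/0.6324 + (3.069 − 1)/49.09 = 2.020
NF = 10 log₁₀(2.020) = 3.05 dB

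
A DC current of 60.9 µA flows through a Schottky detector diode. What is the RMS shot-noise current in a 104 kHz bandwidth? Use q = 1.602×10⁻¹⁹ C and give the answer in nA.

I_n = √(2qI·B)
2qI·B = 2 × 1.602×10⁻¹⁹ × 6.09×10⁻⁵ × 1.04×10⁵ = 2.03×10⁻¹⁸ A²
I_n = √(2.03×10⁻¹⁸) = 1.42×10⁻⁹ A = 1.42 nA

1.42 nA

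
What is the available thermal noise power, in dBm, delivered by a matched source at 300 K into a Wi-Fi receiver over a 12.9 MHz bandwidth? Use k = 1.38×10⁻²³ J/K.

P_n = kTB = 1.38×10⁻²³ × 300 × 1.29×10⁷ = 5.34×10⁻¹⁴ W
In dBm: 10 log₁₀(5.34×10⁻¹⁴ / 10⁻³) = −102.7 dBm

−102.7 dBm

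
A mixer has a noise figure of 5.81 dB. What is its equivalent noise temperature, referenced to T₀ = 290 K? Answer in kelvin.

815 K

F = 10^(5.81/10) = 3.81066
T_e = (F − 1)·T₀ = (3.81066 − 1) × 290 = 815 K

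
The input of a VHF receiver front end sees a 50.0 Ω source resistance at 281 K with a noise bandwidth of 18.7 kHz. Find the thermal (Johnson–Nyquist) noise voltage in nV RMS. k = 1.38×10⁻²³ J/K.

120 nV

V_n = √(4kTRB)
4kTRB = 4 × 1.38×10⁻²³ × 281 × 5.00×10¹ × 1.87×10⁴ = 1.45×10⁻¹⁴ V²
V_n = √(1.45×10⁻¹⁴) = 1.20×10⁻⁷ V = 120 nV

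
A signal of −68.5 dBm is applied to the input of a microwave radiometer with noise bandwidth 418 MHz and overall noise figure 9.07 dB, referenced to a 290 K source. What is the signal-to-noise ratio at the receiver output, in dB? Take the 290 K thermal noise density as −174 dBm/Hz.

10.2 dB

Noise floor: N = −174 + 10 log₁₀(B) + NF
10 log₁₀(4.18×10⁸) = 86.21 dB
N = −174 + 86.21 + 9.07 = −78.72 dBm
SNR = P_sig − N = −68.5 − (−78.72) = 10.22 dB → 10.2 dB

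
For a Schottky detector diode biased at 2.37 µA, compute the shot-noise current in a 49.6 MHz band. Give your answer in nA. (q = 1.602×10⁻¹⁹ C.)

6.14 nA

I_n = √(2qI·B)
2qI·B = 2 × 1.602×10⁻¹⁹ × 2.37×10⁻⁶ × 4.96×10⁷ = 3.77×10⁻¹⁷ A²
I_n = √(3.77×10⁻¹⁷) = 6.14×10⁻⁹ A = 6.14 nA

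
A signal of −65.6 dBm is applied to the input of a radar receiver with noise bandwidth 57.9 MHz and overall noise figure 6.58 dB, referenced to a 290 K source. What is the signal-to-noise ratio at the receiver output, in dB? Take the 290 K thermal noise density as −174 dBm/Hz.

24.2 dB

Noise floor: N = −174 + 10 log₁₀(B) + NF
10 log₁₀(5.79×10⁷) = 77.63 dB
N = −174 + 77.63 + 6.58 = −89.79 dBm
SNR = P_sig − N = −65.6 − (−89.79) = 24.19 dB → 24.2 dB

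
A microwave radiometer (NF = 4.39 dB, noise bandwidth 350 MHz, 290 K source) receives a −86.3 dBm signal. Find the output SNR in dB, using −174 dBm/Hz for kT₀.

−2.1 dB

Noise floor: N = −174 + 10 log₁₀(B) + NF
10 log₁₀(3.50×10⁸) = 85.44 dB
N = −174 + 85.44 + 4.39 = −84.17 dBm
SNR = P_sig − N = −86.3 − (−84.17) = −2.13 dB → −2.1 dB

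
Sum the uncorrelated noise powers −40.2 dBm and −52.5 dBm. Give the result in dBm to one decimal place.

Convert to linear, add, convert back:
P₁ = 9.55×10⁻⁸ W, P₂ = 5.62×10⁻⁹ W
P_tot = 1.01×10⁻⁷ W → 10 log₁₀(P_tot / 10⁻³) = −40.0 dBm

−40.0 dBm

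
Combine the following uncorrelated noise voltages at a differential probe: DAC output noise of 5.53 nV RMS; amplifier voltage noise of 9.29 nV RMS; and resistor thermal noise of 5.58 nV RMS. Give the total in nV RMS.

Uncorrelated sources add in power (mean-square): V_tot = √(ΣV_i²)
V_tot = √[(5.53×10⁻⁹)² + (9.29×10⁻⁹)² + (5.58×10⁻⁹)²] = 1.22×10⁻⁸ V = 12.2 nV

12.2 nV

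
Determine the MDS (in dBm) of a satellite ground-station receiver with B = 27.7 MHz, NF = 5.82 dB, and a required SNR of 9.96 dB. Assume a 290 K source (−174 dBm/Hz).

−83.8 dBm

Sensitivity = −174 + 10 log₁₀(B) + NF + SNR_min
= −174 + 74.42 + 5.82 + 9.96
= −83.80 dBm → −83.8 dBm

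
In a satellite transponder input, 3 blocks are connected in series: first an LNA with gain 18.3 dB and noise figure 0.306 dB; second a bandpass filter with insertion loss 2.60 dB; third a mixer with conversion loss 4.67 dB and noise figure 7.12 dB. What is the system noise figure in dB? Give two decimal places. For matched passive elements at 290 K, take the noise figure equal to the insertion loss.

0.78 dB

Convert to linear (a loss of L dB is a gain of −L dB): F_i = 10^(NF_i/10), G_i = 10^(G_i,dB/10)
  Stage 1: F_1 = 10^(0.306/10) = 1.073, G_1 = 10^(18.3/10) = 67.61
  Stage 2: F_2 = 10^(2.60/10) = 1.820, G_2 = 10^(−2.60/10) = 0.5495
  Stage 3: F_3 = 10^(7.12/10) = 5.152, G_3 = 10^(−4.67/10) = 0.3412
Friis cascade:
  F = 1.073 + (1.820 − 1)/67.61 + (5.152 − 1)/37.15 = 1.197
NF = 10 log₁₀(1.197) = 0.78 dB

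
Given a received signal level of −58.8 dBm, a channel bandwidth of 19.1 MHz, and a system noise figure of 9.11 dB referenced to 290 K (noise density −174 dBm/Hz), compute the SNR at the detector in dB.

33.3 dB

Noise floor: N = −174 + 10 log₁₀(B) + NF
10 log₁₀(1.91×10⁷) = 72.81 dB
N = −174 + 72.81 + 9.11 = −92.08 dBm
SNR = P_sig − N = −58.8 − (−92.08) = 33.28 dB → 33.3 dB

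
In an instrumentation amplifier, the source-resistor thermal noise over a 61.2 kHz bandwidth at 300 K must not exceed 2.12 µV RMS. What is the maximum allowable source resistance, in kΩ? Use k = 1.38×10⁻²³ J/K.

4.43 kΩ

Johnson–Nyquist: V_n = √(4kTRB) ⇒ R = V_n² / (4kTB)
4kTB = 4 × 1.38×10⁻²³ × 300 × 6.12×10⁴ = 1.01×10⁻¹⁵
R = (2.12×10⁻⁶)² / 1.01×10⁻¹⁵ = 4.43×10³ Ω = 4.43 kΩ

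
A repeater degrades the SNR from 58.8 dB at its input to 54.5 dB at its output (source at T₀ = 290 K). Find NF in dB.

NF (dB) = SNR_in(dB) − SNR_out(dB) when the source is at T₀
NF = 58.8 − 54.5 = 4.3 dB

4.3 dB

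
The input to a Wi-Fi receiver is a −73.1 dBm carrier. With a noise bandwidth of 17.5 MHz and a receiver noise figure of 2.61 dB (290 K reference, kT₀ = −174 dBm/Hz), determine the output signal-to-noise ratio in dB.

Noise floor: N = −174 + 10 log₁₀(B) + NF
10 log₁₀(1.75×10⁷) = 72.43 dB
N = −174 + 72.43 + 2.61 = −98.96 dBm
SNR = P_sig − N = −73.1 − (−98.96) = 25.86 dB → 25.9 dB

25.9 dB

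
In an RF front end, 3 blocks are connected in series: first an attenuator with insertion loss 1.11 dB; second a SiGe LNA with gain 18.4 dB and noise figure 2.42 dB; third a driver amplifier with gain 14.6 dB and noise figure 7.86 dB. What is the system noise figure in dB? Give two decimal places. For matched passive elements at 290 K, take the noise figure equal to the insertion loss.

3.71 dB

Convert to linear (a loss of L dB is a gain of −L dB): F_i = 10^(NF_i/10), G_i = 10^(G_i,dB/10)
  Stage 1: F_1 = 10^(1.11/10) = 1.291, G_1 = 10^(−1.11/10) = 0.7745
  Stage 2: F_2 = 10^(2.42/10) = 1.746, G_2 = 10^(18.4/10) = 69.18
  Stage 3: F_3 = 10^(7.86/10) = 6.109, G_3 = 10^(14.6/10) = 28.84
Friis cascade:
  F = 1.291 + (1.746 − 1)/0.7745 + (6.109 − 1)/53.58 = 2.350
NF = 10 log₁₀(2.350) = 3.71 dB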